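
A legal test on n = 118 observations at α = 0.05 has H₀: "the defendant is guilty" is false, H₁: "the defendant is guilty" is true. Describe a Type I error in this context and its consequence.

Type I error: rejecting H₀ when it is true — concluding that the defendant is guilty when in fact it is not. Consequence: convicting an innocent person.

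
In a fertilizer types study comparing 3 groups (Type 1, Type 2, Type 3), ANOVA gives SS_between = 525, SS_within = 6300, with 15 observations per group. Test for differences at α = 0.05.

df_between = 2, df_within = 42. F = MS_between/MS_within = 262.5/150.0 = 1.75. F_crit ≈ 3.22. Fail to reject H₀.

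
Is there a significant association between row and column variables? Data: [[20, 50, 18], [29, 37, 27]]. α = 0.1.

χ² = 5.261. df = 2, critical = 4.605. Reject H₀. Variables are dependent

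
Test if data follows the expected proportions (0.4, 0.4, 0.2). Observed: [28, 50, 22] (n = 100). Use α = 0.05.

Expected: [40.0, 40.0, 20.0]. χ² = 6.3. df = 2, critical = 5.991. Reject H₀.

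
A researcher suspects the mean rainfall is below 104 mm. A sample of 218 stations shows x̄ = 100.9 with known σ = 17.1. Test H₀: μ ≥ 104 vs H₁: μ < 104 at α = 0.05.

z = -2.677. Critical value: -1.645. Reject H₀.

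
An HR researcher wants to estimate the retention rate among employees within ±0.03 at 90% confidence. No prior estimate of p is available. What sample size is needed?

Conservative approach: use p = 0.5 (maximizes p(1-p) = 0.25). n = z²(0.25)/E² = 1.645²×0.25/0.03² = 751.7 → n = 752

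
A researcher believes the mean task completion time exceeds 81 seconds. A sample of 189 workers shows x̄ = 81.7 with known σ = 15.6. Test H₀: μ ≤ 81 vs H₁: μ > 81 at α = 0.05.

z = 0.617. Critical value: 1.645. Fail to reject H₀.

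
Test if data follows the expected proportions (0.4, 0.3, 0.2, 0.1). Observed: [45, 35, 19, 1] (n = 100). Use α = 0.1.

Expected: [40.0, 30.0, 20.0, 10.0]. χ² = 9.608. df = 3, critical = 6.251. Reject H₀.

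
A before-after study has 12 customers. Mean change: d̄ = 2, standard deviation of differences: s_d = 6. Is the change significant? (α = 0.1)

t = d̄/(s_d/√n) = 2/(6/√12) = 1.155. df = 11, critical t = ±1.796. Fail to reject H₀.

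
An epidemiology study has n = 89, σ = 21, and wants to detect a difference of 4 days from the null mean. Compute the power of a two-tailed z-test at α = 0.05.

SE = σ/√n = 21/√89 = 2.226. Non-centrality λ = d/SE = 4/2.226 = 1.797. Power ≈ Φ(λ - z_{α/2}) = Φ(1.797 - 1.96) = Φ(-0.163) = 0.435.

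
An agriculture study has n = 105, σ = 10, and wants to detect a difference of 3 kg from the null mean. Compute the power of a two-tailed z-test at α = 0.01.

SE = σ/√n = 10/√105 = 0.976. Non-centrality λ = d/SE = 3/0.976 = 3.074. Power ≈ Φ(λ - z_{α/2}) = Φ(3.074 - 2.576) = Φ(0.498) = 0.691.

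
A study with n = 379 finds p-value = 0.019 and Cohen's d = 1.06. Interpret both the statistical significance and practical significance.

Statistically significant (p = 0.019 < 0.05). Cohen's d = 1.06 indicates a large effect size. Both statistical and practical significance should be considered.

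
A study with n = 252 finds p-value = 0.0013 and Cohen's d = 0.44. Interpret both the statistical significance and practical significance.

Statistically significant (p = 0.0013 < 0.05). Cohen's d = 0.44 indicates a small effect size. Both statistical and practical significance should be considered.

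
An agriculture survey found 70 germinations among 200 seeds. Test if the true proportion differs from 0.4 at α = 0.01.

p̂ = 0.35, p₀ = 0.4. z = (p̂ - p₀)/√(p₀(1-p₀)/n) = -1.443. Critical: ±2.576. Fail to reject H₀.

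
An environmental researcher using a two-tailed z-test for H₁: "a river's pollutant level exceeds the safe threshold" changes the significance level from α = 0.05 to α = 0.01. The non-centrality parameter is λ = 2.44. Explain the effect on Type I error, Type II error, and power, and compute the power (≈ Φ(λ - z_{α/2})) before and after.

Decreasing α from 0.05 to 0.01:
• Type I error rate decreases (α is the Type I rate by definition).
• Critical value moves from z_{α/2} = 1.96 to 2.576, so power = Φ(λ - z_{α/2}) goes from Φ(2.44 - 1.96) = 0.684 to Φ(2.44 - 2.576) = 0.446.
• Type II error rate β = 1 - power therefore increases (0.316 → 0.554).
Appropriate when false positives are costly — here, shutting down a compliant factory unnecessarily.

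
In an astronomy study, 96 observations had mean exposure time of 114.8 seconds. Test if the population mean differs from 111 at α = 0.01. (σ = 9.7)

z = (x̄ - μ₀)/(σ/√n) = (114.8 - 111)/(9.7/√96) = 3.838. Critical value: ±2.576. Since |3.838| > 2.576, Reject H₀.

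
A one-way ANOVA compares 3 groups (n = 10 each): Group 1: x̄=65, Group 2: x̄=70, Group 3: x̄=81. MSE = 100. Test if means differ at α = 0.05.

Grand mean = 72.0. SS_between = 1340.0, MS_between = 670.0. F = 6.7, F_crit ≈ 3.354. Reject H₀.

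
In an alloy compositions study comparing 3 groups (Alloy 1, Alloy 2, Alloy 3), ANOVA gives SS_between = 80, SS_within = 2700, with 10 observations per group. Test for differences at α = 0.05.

df_between = 2, df_within = 27. F = MS_between/MS_within = 40.0/100.0 = 0.4. F_crit ≈ 3.354. Fail to reject H₀.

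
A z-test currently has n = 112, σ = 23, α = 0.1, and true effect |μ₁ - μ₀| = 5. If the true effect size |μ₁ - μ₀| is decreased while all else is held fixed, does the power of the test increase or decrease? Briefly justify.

Power decreases: a smaller true effect decreases the non-centrality λ = |μ₁ - μ₀|/(σ/√n).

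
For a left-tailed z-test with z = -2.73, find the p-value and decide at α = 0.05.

p = P(Z < -2.73) = Φ(-2.73) ≈ 0.0032. Since p < 0.05, reject H₀ (significant) at α = 0.05.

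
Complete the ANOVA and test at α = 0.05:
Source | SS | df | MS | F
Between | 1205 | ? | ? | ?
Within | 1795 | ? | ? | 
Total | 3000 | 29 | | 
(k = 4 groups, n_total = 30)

df_between = 3, df_within = 26. MS_between = 401.67, MS_within = 69.04. F = 5.818, F_crit ≈ 2.975. Reject H₀.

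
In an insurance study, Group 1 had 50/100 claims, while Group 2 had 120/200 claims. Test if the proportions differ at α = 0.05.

p̂₁ = 0.5, p̂₂ = 0.6, pooled p̂ = 0.567. z = -1.648. Critical: ±1.96. Fail to reject H₀.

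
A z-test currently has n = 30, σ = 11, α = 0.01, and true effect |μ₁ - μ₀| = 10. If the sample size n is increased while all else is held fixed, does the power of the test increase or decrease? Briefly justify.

Power increases: a larger n shrinks the standard error σ/√n, moving the sampling distribution under H₁ further from the critical value.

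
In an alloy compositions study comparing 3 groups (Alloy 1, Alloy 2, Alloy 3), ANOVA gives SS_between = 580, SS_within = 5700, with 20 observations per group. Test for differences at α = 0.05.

df_between = 2, df_within = 57. F = MS_between/MS_within = 290.0/100.0 = 2.9. F_crit ≈ 3.159. Fail to reject H₀.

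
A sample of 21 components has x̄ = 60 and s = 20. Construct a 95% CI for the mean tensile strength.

CI = x̄ ± t*(s/√n) = 60 ± 2.086(20/√21) = (50.9, 69.1)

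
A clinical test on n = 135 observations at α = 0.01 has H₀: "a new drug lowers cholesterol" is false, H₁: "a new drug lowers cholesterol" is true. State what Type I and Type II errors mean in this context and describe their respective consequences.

Type I (false positive): concluding that a new drug lowers cholesterol when it is not — approving an ineffective drug — patients take a useless medication and may skip effective alternatives. Type II (false negative): failing to conclude that a new drug lowers cholesterol when it is — shelving an effective drug — patients miss out on a treatment that would have helped. Which is costlier depends on domain priorities and is a judgement call rather than a statistical fact.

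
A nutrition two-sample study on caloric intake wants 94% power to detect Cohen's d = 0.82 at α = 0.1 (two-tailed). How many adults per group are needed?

z_{α/2} = 1.645, z_β = Φ⁻¹(0.94) = 1.555. For large effect (d = 0.82): n per group = 2(z_{α/2} + z_β)²/d² = 2(1.645 + 1.555)²/0.82² = 30.5 → 31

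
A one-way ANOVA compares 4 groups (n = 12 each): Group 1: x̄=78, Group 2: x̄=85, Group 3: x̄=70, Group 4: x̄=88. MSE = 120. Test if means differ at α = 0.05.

Grand mean = 80.25. SS_between = 2313.0, MS_between = 771.0. F = 6.425, F_crit ≈ 2.816. Reject H₀.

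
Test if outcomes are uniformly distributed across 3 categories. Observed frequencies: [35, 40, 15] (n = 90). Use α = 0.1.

Expected = 30 each. χ² = Σ(O-E)²/E = 11.667. df = 2, critical value = 4.605. Reject H₀.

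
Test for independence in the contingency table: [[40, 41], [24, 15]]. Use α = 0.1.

χ² = 1.563. df = 1, critical = 2.706. Fail to reject H₀. No evidence of dependence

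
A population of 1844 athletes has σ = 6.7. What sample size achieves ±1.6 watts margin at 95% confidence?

Without FPC: n₀ = (1.96×6.7/1.6)² = 67.363. With FPC: n = n₀N/(n₀+N-1) = 65.02 → n = 66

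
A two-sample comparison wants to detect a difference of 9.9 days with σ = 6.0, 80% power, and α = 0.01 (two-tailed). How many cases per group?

n per group = 2(z_α/2 + z_β)²σ²/d² = 2×(2.576 + 0.84)²×6.0²/9.9² = 8.6 → n = 9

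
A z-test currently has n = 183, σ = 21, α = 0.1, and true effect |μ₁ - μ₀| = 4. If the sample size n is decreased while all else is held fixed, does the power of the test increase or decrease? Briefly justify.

Power decreases: a smaller n inflates the standard error σ/√n, pulling the sampling distribution under H₁ back toward the critical value.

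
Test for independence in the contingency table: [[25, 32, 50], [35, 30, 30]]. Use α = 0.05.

χ² = 6.04. df = 2, critical = 5.991. Reject H₀. Variables are dependent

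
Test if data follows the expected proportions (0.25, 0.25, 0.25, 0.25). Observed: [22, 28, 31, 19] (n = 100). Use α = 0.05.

Expected: [25.0, 25.0, 25.0, 25.0]. χ² = 3.6. df = 3, critical = 7.815. Fail to reject H₀.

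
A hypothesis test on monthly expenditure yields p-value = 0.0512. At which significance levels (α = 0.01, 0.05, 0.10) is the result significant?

p = 0.0512. Significant at: α = 0.1.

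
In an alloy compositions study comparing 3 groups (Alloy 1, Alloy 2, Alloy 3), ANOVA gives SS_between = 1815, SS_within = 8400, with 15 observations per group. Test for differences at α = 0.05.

df_between = 2, df_within = 42. F = MS_between/MS_within = 907.5/200.0 = 4.537. F_crit ≈ 3.22. Reject H₀. At least one mean differs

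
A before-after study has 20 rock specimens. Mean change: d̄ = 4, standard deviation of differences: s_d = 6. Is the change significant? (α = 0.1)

t = d̄/(s_d/√n) = 4/(6/√20) = 2.981. df = 19, critical t = ±1.729. Reject H₀.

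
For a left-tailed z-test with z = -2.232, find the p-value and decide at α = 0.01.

p = P(Z < -2.232) = Φ(-2.232) ≈ 0.0128. Since p ≥ 0.01, fail to reject H₀ (not significant) at α = 0.01.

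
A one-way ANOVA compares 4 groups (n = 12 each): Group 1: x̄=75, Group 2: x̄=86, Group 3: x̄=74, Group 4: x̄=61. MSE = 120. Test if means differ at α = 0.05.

Grand mean = 74.0. SS_between = 3768.0, MS_between = 1256.0. F = 10.467, F_crit ≈ 2.816. Reject H₀.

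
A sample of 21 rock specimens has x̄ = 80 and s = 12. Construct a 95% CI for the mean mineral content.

CI = x̄ ± t*(s/√n) = 80 ± 2.086(12/√21) = (74.54, 85.46)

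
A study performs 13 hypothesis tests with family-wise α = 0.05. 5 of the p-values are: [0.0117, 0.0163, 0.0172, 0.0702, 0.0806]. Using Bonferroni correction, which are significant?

Bonferroni α = 0.05/13 = 0.00385. None of the given p-values are significant.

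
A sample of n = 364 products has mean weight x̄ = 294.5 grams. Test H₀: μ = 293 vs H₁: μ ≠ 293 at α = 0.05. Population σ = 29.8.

z = (x̄ - μ₀)/(σ/√n) = (294.5 - 293)/(29.8/√364) = 0.96. Critical value: ±1.96. Since |0.96| ≤ 1.96, Fail to reject H₀.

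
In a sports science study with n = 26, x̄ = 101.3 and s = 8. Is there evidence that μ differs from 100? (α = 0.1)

t = (x̄ - μ₀)/(s/√n) = (101.3 - 100)/(8/√26) = 0.829. df = 25, critical t = ±1.708. Fail to reject H₀.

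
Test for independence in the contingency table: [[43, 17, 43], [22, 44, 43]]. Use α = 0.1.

χ² = 18.581. df = 2, critical = 4.605. Reject H₀. Variables are dependent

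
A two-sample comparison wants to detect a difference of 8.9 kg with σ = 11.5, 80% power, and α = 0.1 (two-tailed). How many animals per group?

n per group = 2(z_α/2 + z_β)²σ²/d² = 2×(1.645 + 0.84)²×11.5²/8.9² = 20.6 → n = 21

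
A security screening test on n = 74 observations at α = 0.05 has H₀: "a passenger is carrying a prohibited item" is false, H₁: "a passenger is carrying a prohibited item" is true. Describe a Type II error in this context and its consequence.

Type II error: failing to reject H₀ when it is false — concluding that a passenger is carrying a prohibited item is not supported when in fact it is. Consequence: letting a prohibited item through — security breach.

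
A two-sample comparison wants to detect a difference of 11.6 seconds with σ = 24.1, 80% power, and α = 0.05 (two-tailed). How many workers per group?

n per group = 2(z_α/2 + z_β)²σ²/d² = 2×(1.96 + 0.84)²×24.1²/11.6² = 67.7 → n = 68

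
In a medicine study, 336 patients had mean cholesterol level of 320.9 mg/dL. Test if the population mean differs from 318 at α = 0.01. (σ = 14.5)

z = (x̄ - μ₀)/(σ/√n) = (320.9 - 318)/(14.5/√336) = 3.666. Critical value: ±2.576. Since |3.666| > 2.576, Reject H₀.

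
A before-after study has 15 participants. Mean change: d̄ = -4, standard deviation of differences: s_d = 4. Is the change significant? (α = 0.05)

t = d̄/(s_d/√n) = -4/(4/√15) = -3.873. df = 14, critical t = ±2.145. Reject H₀.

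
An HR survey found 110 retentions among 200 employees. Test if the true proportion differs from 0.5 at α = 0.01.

p̂ = 0.55, p₀ = 0.5. z = (p̂ - p₀)/√(p₀(1-p₀)/n) = 1.414. Critical: ±2.576. Fail to reject H₀.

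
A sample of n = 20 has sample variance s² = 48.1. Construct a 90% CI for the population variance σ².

df = 19. χ²_{0.05} = 30.144, χ²_{0.95} = 10.117. CI for σ² = ((n-1)s²/χ²_{α/2}, (n-1)s²/χ²_{1-α/2}) = (19·48.1/30.144, 19·48.1/10.117) = (30.32, 90.33)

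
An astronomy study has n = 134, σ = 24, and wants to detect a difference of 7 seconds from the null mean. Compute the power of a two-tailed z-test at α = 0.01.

SE = σ/√n = 24/√134 = 2.073. Non-centrality λ = d/SE = 7/2.073 = 3.376. Power ≈ Φ(λ - z_{α/2}) = Φ(3.376 - 2.576) = Φ(0.8) = 0.788.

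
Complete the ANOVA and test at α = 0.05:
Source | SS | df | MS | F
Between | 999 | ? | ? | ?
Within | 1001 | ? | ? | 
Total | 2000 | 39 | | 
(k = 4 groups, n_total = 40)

df_between = 3, df_within = 36. MS_between = 333.0, MS_within = 27.81. F = 11.976, F_crit ≈ 2.866. Reject H₀.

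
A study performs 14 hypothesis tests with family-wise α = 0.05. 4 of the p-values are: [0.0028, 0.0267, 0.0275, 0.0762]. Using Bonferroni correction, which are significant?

Bonferroni α = 0.05/14 = 0.00357. Significant p-values: [0.0028]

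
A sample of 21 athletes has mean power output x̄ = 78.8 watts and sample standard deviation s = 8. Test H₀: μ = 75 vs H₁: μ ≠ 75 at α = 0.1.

t = (x̄ - μ₀)/(s/√n) = (78.8 - 75)/(8/√21) = 2.177. df = 20, critical t = ±1.725. Reject H₀.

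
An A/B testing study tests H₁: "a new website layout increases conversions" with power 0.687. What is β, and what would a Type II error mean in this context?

β = 1 - power = 1 - 0.687 = 0.313. A Type II error is failing to reject H₀ when H₀ is false (false negative) — here, failing to conclude that a new website layout increases conversions when in fact it is true. Consequence: discarding a layout that would have improved conversions — lost revenue.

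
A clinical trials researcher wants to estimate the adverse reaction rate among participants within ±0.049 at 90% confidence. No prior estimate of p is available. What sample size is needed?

Conservative approach: use p = 0.5 (maximizes p(1-p) = 0.25). n = z²(0.25)/E² = 1.645²×0.25/0.049² = 281.8 → n = 282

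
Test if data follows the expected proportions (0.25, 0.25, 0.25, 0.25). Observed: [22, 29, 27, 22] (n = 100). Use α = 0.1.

Expected: [25.0, 25.0, 25.0, 25.0]. χ² = 1.52. df = 3, critical = 6.251. Fail to reject H₀.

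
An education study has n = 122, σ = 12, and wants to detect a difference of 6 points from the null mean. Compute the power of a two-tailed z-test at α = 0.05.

SE = σ/√n = 12/√122 = 1.086. Non-centrality λ = d/SE = 6/1.086 = 5.523. Power ≈ Φ(λ - z_{α/2}) = Φ(5.523 - 1.96) = Φ(3.563) = 1.0.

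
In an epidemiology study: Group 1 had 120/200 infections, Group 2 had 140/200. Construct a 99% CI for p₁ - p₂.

p̂₁ = 0.6, p̂₂ = 0.7. Difference = -0.1. CI = (-0.222, 0.022)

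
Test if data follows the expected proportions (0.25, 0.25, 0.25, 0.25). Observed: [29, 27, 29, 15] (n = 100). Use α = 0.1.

Expected: [25.0, 25.0, 25.0, 25.0]. χ² = 5.44. df = 3, critical = 6.251. Fail to reject H₀.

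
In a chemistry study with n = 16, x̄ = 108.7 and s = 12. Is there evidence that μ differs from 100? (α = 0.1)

t = (x̄ - μ₀)/(s/√n) = (108.7 - 100)/(12/√16) = 2.9. df = 15, critical t = ±1.753. Reject H₀.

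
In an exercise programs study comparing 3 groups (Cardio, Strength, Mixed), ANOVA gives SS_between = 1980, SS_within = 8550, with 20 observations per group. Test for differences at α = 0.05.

df_between = 2, df_within = 57. F = MS_between/MS_within = 990.0/150.0 = 6.6. F_crit ≈ 3.159. Reject H₀. At least one mean differs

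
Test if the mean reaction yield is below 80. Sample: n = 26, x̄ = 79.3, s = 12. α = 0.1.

t = (79.3 - 80)/(12/√26) = -0.297, df = 25. Critical t = -1.316. Fail to reject H₀.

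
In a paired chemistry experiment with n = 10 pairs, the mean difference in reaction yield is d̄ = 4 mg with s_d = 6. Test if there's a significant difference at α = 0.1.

t = d̄/(s_d/√n) = 4/(6/√10) = 2.108. df = 9, critical t = ±1.833. Reject H₀.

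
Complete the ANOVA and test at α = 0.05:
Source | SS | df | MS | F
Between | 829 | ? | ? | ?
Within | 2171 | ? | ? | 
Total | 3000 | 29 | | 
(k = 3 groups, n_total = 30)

df_between = 2, df_within = 27. MS_between = 414.5, MS_within = 80.41. F = 5.155, F_crit ≈ 3.354. Reject H₀.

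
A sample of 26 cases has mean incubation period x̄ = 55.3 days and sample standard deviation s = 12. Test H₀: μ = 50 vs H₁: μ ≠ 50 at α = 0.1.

t = (x̄ - μ₀)/(s/√n) = (55.3 - 50)/(12/√26) = 2.252. df = 25, critical t = ±1.708. Reject H₀.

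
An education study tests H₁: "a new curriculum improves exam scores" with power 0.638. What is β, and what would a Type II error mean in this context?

β = 1 - power = 1 - 0.638 = 0.362. A Type II error is failing to reject H₀ when H₀ is false (false negative) — here, failing to conclude that a new curriculum improves exam scores when in fact it is true. Consequence: keeping the old curriculum when the new one would have helped students.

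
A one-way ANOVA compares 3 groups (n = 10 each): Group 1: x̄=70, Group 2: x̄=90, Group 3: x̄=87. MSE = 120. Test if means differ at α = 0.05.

Grand mean = 82.33. SS_between = 2326.67, MS_between = 1163.33. F = 9.694, F_crit ≈ 3.354. Reject H₀.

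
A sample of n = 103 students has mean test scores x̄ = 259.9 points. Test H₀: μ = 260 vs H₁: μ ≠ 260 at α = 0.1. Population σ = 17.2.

z = (x̄ - μ₀)/(σ/√n) = (259.9 - 260)/(17.2/√103) = -0.059. Critical value: ±1.645. Since |-0.059| ≤ 1.645, Fail to reject H₀.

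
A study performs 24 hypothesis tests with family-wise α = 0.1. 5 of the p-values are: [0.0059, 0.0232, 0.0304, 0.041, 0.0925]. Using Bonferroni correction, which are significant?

Bonferroni α = 0.1/24 = 0.00417. None of the given p-values are significant.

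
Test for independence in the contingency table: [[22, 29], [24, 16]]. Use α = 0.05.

χ² = 2.55. df = 1, critical = 3.841. Fail to reject H₀. No evidence of dependence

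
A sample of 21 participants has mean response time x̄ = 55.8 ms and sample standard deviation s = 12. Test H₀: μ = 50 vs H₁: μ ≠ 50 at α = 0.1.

t = (x̄ - μ₀)/(s/√n) = (55.8 - 50)/(12/√21) = 2.215. df = 20, critical t = ±1.725. Reject H₀.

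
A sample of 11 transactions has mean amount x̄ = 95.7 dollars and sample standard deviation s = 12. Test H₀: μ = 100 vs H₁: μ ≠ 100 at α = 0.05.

t = (x̄ - μ₀)/(s/√n) = (95.7 - 100)/(12/√11) = -1.188. df = 10, critical t = ±2.228. Fail to reject H₀.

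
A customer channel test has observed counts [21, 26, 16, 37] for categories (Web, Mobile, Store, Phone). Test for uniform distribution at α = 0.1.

Expected = 25 each. χ² = Σ(O-E)²/E = 9.68. df = 3, critical value = 6.251. Reject H₀.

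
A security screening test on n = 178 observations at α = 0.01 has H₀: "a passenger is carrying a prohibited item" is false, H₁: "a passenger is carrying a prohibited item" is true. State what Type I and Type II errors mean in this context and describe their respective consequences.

Type I (false positive): concluding that a passenger is carrying a prohibited item when it is not — detaining an innocent passenger — delay and inconvenience. Type II (false negative): failing to conclude that a passenger is carrying a prohibited item when it is — letting a prohibited item through — security breach. Which is costlier depends on domain priorities and is a judgement call rather than a statistical fact.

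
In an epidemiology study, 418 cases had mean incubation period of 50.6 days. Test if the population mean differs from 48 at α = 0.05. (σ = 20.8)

z = (x̄ - μ₀)/(σ/√n) = (50.6 - 48)/(20.8/√418) = 2.556. Critical value: ±1.96. Since |2.556| > 1.96, Reject H₀.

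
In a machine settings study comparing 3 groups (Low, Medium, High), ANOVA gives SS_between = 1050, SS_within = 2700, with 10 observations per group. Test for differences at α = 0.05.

df_between = 2, df_within = 27. F = MS_between/MS_within = 525.0/100.0 = 5.25. F_crit ≈ 3.354. Reject H₀. At least one mean differs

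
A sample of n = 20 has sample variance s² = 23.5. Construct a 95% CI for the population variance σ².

df = 19. χ²_{0.025} = 32.852, χ²_{0.975} = 8.907. CI for σ² = ((n-1)s²/χ²_{α/2}, (n-1)s²/χ²_{1-α/2}) = (19·23.5/32.852, 19·23.5/8.907) = (13.59, 50.13)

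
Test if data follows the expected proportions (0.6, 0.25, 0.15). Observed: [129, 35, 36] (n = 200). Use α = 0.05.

Expected: [120.0, 50.0, 30.0]. χ² = 6.375. df = 2, critical = 5.991. Reject H₀.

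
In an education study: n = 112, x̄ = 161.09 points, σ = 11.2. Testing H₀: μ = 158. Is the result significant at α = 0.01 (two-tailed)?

z = (161.09 - 158)/(11.2/√112) = 2.92. Since |z| > 2.576, significant at α = 0.01.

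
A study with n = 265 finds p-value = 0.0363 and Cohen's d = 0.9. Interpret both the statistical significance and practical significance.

Statistically significant (p = 0.0363 < 0.05). Cohen's d = 0.9 indicates a large effect size. Both statistical and practical significance should be considered.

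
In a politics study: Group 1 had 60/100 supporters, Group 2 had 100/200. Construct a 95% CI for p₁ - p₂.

p̂₁ = 0.6, p̂₂ = 0.5. Difference = 0.1. CI = (-0.018, 0.218)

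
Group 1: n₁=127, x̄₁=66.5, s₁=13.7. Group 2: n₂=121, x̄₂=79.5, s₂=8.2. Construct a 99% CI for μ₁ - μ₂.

Difference = -13.0. SE = √(13.7²/127 + 8.2²/121) = 1.426. CI = (-16.67, -9.33)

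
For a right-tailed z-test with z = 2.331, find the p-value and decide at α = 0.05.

p = P(Z > 2.331) = 1 - Φ(2.331) ≈ 0.0099. Since p < 0.05, reject H₀ (significant) at α = 0.05.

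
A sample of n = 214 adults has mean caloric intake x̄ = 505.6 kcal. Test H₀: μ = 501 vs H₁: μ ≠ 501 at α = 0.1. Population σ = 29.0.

z = (x̄ - μ₀)/(σ/√n) = (505.6 - 501)/(29.0/√214) = 2.32. Critical value: ±1.645. Since |2.32| > 1.645, Reject H₀.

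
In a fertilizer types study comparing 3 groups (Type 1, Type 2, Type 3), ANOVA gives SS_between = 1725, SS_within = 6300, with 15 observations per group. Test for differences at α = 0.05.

df_between = 2, df_within = 42. F = MS_between/MS_within = 862.5/150.0 = 5.75. F_crit ≈ 3.22. Reject H₀. At least one mean differs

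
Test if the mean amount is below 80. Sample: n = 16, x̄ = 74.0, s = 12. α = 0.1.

t = (74.0 - 80)/(12/√16) = -2.0, df = 15. Critical t = -1.341. Reject H₀.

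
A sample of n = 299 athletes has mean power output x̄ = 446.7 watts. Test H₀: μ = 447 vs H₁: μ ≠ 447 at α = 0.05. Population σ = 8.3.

z = (x̄ - μ₀)/(σ/√n) = (446.7 - 447)/(8.3/√299) = -0.625. Critical value: ±1.96. Since |-0.625| ≤ 1.96, Fail to reject H₀.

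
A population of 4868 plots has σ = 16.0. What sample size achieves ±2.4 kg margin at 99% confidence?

Without FPC: n₀ = (2.576×16.0/2.4)² = 294.923. With FPC: n = n₀N/(n₀+N-1) = 278.1 → n = 279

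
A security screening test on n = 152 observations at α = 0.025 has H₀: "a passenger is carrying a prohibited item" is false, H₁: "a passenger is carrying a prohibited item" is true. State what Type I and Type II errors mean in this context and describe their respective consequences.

Type I (false positive): concluding that a passenger is carrying a prohibited item when it is not — detaining an innocent passenger — delay and inconvenience. Type II (false negative): failing to conclude that a passenger is carrying a prohibited item when it is — letting a prohibited item through — security breach. Which is costlier depends on domain priorities and is a judgement call rather than a statistical fact.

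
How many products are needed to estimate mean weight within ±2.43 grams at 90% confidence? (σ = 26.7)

n = (z*σ/E)² = (1.645×26.7/2.43)² = 326.7 → n = 327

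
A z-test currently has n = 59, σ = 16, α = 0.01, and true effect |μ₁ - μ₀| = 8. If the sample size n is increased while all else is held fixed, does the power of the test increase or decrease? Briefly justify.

Power increases: a larger n shrinks the standard error σ/√n, moving the sampling distribution under H₁ further from the critical value.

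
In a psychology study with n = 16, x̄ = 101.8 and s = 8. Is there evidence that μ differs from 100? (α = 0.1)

t = (x̄ - μ₀)/(s/√n) = (101.8 - 100)/(8/√16) = 0.9. df = 15, critical t = ±1.753. Fail to reject H₀.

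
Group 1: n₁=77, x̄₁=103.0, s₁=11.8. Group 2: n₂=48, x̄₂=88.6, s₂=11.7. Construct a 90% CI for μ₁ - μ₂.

Difference = 14.4. SE = √(11.8²/77 + 11.7²/48) = 2.159. CI = (10.85, 17.95)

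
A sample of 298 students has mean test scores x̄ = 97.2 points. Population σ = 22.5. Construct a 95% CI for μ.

CI = x̄ ± z*(σ/√n) = 97.2 ± 1.96(22.5/√298) = 97.2 ± 2.55 = (94.65, 99.75)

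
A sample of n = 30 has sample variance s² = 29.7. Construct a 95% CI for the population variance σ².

df = 29. χ²_{0.025} = 45.722, χ²_{0.975} = 16.047. CI for σ² = ((n-1)s²/χ²_{α/2}, (n-1)s²/χ²_{1-α/2}) = (29·29.7/45.722, 29·29.7/16.047) = (18.84, 53.67)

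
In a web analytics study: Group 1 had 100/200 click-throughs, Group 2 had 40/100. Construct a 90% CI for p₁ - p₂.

p̂₁ = 0.5, p̂₂ = 0.4. Difference = 0.1. CI = (0.001, 0.199)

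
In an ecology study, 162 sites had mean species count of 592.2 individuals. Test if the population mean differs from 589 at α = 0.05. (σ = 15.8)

z = (x̄ - μ₀)/(σ/√n) = (592.2 - 589)/(15.8/√162) = 2.578. Critical value: ±1.96. Since |2.578| > 1.96, Reject H₀.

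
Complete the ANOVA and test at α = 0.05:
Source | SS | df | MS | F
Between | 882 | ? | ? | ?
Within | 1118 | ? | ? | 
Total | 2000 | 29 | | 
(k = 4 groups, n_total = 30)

df_between = 3, df_within = 26. MS_between = 294.0, MS_within = 43.0. F = 6.837, F_crit ≈ 2.975. Reject H₀.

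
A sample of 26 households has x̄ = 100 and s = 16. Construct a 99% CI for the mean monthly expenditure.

CI = x̄ ± t*(s/√n) = 100 ± 2.787(16/√26) = (91.25, 108.75)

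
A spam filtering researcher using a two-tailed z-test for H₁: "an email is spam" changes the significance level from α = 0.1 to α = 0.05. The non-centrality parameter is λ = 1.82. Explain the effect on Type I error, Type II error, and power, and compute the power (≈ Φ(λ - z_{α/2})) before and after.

Decreasing α from 0.1 to 0.05:
• Type I error rate decreases (α is the Type I rate by definition).
• Critical value moves from z_{α/2} = 1.645 to 1.96, so power = Φ(λ - z_{α/2}) goes from Φ(1.82 - 1.645) = 0.569 to Φ(1.82 - 1.96) = 0.444.
• Type II error rate β = 1 - power therefore increases (0.431 → 0.556).
Appropriate when false positives are costly — here, a legitimate email is sent to the spam folder and the user misses it.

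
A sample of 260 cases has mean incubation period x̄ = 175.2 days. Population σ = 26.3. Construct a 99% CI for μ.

CI = x̄ ± z*(σ/√n) = 175.2 ± 2.576(26.3/√260) = 175.2 ± 4.2 = (171.0, 179.4)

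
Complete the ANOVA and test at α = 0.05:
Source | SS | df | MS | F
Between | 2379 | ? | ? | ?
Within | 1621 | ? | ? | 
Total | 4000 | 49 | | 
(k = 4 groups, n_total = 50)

df_between = 3, df_within = 46. MS_between = 793.0, MS_within = 35.24. F = 22.503, F_crit ≈ 2.807. Reject H₀.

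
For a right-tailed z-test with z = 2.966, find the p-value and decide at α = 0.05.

p = P(Z > 2.966) = 1 - Φ(2.966) ≈ 0.0015. Since p < 0.05, reject H₀ (significant) at α = 0.05.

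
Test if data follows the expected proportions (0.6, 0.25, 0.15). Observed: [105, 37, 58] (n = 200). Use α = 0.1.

Expected: [120.0, 50.0, 30.0]. χ² = 31.388. df = 2, critical = 4.605. Reject H₀.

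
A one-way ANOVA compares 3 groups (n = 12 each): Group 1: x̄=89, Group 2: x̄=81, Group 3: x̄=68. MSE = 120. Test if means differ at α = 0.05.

Grand mean = 79.33. SS_between = 2696.0, MS_between = 1348.0. F = 11.233, F_crit ≈ 3.285. Reject H₀.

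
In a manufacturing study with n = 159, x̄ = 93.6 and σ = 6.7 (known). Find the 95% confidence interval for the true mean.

CI = x̄ ± z*(σ/√n) = 93.6 ± 1.96(6.7/√159) = 93.6 ± 1.04 = (92.56, 94.64)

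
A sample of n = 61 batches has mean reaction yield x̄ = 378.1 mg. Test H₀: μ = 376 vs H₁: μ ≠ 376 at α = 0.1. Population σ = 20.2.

z = (x̄ - μ₀)/(σ/√n) = (378.1 - 376)/(20.2/√61) = 0.812. Critical value: ±1.645. Since |0.812| ≤ 1.645, Fail to reject H₀.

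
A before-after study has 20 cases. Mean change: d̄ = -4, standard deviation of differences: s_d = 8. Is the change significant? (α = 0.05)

t = d̄/(s_d/√n) = -4/(8/√20) = -2.236. df = 19, critical t = ±2.093. Reject H₀.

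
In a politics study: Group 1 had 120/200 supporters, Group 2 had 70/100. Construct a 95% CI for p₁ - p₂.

p̂₁ = 0.6, p̂₂ = 0.7. Difference = -0.1. CI = (-0.213, 0.013)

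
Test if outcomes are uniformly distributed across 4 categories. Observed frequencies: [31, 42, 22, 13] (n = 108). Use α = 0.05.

Expected = 27 each. χ² = Σ(O-E)²/E = 17.111. df = 3, critical value = 7.815. Reject H₀.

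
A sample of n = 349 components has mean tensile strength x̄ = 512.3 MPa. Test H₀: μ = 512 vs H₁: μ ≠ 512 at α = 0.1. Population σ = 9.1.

z = (x̄ - μ₀)/(σ/√n) = (512.3 - 512)/(9.1/√349) = 0.616. Critical value: ±1.645. Since |0.616| ≤ 1.645, Fail to reject H₀.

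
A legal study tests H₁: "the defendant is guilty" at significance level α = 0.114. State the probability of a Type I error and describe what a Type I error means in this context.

P(Type I error) = α = 0.114. A Type I error is rejecting H₀ when H₀ is actually true (false positive) — here, concluding that the defendant is guilty when in fact this is not the case. Consequence: convicting an innocent person.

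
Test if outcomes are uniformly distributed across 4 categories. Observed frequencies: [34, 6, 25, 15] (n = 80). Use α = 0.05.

Expected = 20 each. χ² = Σ(O-E)²/E = 22.1. df = 3, critical value = 7.815. Reject H₀.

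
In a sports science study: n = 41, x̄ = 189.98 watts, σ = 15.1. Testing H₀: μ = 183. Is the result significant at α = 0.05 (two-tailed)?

z = (189.98 - 183)/(15.1/√41) = 2.96. Since |z| > 1.96, significant at α = 0.05.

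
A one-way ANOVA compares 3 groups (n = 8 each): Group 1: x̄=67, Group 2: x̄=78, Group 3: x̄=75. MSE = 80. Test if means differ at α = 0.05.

Grand mean = 73.33. SS_between = 517.33, MS_between = 258.67. F = 3.233, F_crit ≈ 3.467. Fail to reject H₀.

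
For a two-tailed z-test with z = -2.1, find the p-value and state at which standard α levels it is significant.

p = 2·P(Z > |-2.1|) = 2·(1 - Φ(2.1)) ≈ 0.0357. Significant at α = 0.1; Significant at α = 0.05.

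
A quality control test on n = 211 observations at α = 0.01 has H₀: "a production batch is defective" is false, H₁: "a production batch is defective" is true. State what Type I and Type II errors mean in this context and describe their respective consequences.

Type I (false positive): concluding that a production batch is defective when it is not — scrapping a good batch — wasted material and cost for no reason. Type II (false negative): failing to conclude that a production batch is defective when it is — shipping a defective batch — faulty products reach customers. Which is costlier depends on domain priorities and is a judgement call rather than a statistical fact.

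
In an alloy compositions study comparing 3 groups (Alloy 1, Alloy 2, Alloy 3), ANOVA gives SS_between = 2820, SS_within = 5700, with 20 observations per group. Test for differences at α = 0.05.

df_between = 2, df_within = 57. F = MS_between/MS_within = 1410.0/100.0 = 14.1. F_crit ≈ 3.159. Reject H₀. At least one mean differs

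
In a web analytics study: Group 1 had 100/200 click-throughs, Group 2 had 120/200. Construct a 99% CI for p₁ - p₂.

p̂₁ = 0.5, p̂₂ = 0.6. Difference = -0.1. CI = (-0.228, 0.028)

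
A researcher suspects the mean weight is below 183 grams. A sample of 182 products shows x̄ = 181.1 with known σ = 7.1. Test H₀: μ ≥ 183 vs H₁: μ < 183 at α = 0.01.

z = -3.61. Critical value: -2.33. Reject H₀.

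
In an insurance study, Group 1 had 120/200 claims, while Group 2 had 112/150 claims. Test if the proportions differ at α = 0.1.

p̂₁ = 0.6, p̂₂ = 0.747, pooled p̂ = 0.663. z = -2.872. Critical: ±1.645. Reject H₀.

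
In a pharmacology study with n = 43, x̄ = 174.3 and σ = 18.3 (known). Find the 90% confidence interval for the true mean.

CI = x̄ ± z*(σ/√n) = 174.3 ± 1.645(18.3/√43) = 174.3 ± 4.59 = (169.71, 178.89)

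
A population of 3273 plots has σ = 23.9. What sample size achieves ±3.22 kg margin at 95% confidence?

Without FPC: n₀ = (1.96×23.9/3.22)² = 211.639. With FPC: n = n₀N/(n₀+N-1) = 198.8 → n = 199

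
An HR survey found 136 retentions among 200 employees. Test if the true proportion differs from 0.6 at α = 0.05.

p̂ = 0.68, p₀ = 0.6. z = (p̂ - p₀)/√(p₀(1-p₀)/n) = 2.309. Critical: ±1.96. Reject H₀.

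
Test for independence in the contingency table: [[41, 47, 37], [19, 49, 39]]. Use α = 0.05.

χ² = 6.805. df = 2, critical = 5.991. Reject H₀. Variables are dependent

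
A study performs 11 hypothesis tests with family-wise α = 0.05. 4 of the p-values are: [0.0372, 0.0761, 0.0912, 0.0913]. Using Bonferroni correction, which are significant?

Bonferroni α = 0.05/11 = 0.00455. None of the given p-values are significant.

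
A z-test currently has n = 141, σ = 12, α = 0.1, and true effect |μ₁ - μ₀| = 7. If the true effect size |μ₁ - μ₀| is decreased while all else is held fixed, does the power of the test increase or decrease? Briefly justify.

Power decreases: a smaller true effect decreases the non-centrality λ = |μ₁ - μ₀|/(σ/√n).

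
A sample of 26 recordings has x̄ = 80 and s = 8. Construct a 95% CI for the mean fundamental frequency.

CI = x̄ ± t*(s/√n) = 80 ± 2.06(8/√26) = (76.77, 83.23)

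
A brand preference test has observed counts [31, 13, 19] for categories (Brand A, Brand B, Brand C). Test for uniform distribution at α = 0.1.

Expected = 21 each. χ² = Σ(O-E)²/E = 8.0. df = 2, critical value = 4.605. Reject H₀.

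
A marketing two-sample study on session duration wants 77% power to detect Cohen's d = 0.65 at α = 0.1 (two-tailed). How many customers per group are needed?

z_{α/2} = 1.645, z_β = Φ⁻¹(0.77) = 0.739. For medium effect (d = 0.65): n per group = 2(z_{α/2} + z_β)²/d² = 2(1.645 + 0.739)²/0.65² = 26.9 → 27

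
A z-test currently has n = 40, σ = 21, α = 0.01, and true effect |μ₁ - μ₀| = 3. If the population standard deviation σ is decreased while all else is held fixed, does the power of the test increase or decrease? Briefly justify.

Power increases: a smaller σ shrinks the standard error σ/√n, moving the sampling distribution under H₁ further from the critical value.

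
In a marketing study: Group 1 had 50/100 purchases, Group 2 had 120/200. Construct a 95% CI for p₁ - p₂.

p̂₁ = 0.5, p̂₂ = 0.6. Difference = -0.1. CI = (-0.219, 0.019)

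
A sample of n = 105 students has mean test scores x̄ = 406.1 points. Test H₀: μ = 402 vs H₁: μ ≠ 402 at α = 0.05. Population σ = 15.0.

z = (x̄ - μ₀)/(σ/√n) = (406.1 - 402)/(15.0/√105) = 2.801. Critical value: ±1.96. Since |2.801| > 1.96, Reject H₀.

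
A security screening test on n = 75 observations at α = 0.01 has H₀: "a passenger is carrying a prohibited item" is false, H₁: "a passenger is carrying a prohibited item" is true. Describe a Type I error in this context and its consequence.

Type I error: rejecting H₀ when it is true — concluding that a passenger is carrying a prohibited item when in fact it is not. Consequence: detaining an innocent passenger — delay and inconvenience.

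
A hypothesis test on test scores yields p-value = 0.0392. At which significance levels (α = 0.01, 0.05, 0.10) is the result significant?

p = 0.0392. Significant at: α = 0.05, 0.1.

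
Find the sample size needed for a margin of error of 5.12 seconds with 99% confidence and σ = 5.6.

n = (z*σ/E)² = (2.576×5.6/5.12)² = 7.9 → n = 8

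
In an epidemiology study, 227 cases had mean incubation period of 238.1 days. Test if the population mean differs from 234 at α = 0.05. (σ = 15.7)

z = (x̄ - μ₀)/(σ/√n) = (238.1 - 234)/(15.7/√227) = 3.935. Critical value: ±1.96. Since |3.935| > 1.96, Reject H₀.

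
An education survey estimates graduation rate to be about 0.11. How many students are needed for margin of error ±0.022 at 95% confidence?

n = z²p(1-p)/E² = 1.96²×0.11×0.89/0.022² = 777.1 → n = 778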